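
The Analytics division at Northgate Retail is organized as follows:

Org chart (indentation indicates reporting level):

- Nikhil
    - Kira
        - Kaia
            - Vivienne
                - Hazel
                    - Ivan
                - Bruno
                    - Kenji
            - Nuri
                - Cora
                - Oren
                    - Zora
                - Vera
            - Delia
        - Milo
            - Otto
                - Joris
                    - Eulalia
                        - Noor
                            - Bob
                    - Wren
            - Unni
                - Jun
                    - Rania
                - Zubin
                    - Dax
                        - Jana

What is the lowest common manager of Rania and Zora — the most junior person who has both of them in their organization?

Rania's chain of managers is Jun, Unni, Milo, Kira, Nikhil. Zora's chain of managers is Oren, Nuri, Kaia, Kira, Nikhil. The first manager that appears in both chains is Kira.

Kira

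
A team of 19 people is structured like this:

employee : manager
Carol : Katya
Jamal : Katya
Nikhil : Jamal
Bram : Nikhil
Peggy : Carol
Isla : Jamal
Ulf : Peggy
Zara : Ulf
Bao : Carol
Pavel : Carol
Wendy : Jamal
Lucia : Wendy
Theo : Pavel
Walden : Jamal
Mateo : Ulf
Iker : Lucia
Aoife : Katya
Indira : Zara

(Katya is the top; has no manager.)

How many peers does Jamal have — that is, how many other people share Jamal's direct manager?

2

Jamal reports to Katya. Katya's other direct reports are Carol, Aoife — 2 peers.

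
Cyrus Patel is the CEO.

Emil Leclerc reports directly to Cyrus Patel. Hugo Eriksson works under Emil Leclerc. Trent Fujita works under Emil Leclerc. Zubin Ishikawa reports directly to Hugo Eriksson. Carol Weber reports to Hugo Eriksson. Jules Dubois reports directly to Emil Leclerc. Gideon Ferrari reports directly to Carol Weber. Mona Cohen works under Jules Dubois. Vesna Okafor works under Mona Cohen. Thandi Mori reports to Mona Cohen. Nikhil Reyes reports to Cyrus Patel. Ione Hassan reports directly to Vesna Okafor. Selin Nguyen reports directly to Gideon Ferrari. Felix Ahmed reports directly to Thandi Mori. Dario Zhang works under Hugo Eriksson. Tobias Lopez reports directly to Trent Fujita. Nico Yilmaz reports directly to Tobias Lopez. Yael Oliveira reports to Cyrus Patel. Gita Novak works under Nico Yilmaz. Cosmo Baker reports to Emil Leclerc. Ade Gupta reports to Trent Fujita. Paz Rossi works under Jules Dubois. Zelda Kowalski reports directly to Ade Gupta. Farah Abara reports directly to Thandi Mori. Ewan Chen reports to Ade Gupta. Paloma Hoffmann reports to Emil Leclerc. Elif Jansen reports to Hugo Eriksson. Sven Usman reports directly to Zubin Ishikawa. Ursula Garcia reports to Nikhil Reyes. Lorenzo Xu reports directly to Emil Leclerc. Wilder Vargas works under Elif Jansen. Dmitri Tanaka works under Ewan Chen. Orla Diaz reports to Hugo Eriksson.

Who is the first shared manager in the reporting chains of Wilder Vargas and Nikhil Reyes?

Wilder Vargas's chain of managers is Elif Jansen, Hugo Eriksson, Emil Leclerc, Cyrus Patel. Nikhil Reyes's chain of managers is Cyrus Patel. The first manager that appears in both chains is Cyrus Patel.

Cyrus Patel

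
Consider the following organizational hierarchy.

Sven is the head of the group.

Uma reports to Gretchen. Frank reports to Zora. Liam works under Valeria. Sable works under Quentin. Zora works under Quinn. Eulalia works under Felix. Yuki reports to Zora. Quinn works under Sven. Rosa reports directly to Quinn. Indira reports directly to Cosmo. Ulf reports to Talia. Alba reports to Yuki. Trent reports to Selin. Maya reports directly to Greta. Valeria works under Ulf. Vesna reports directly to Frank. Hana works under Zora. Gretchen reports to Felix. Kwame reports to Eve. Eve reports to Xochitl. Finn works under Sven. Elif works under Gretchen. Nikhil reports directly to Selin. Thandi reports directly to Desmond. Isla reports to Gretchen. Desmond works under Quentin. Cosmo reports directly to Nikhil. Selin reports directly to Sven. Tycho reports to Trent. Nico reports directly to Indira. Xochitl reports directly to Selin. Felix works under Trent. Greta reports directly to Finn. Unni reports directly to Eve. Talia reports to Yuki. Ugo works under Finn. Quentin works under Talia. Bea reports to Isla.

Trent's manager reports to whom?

Sven

Trent reports to Selin, and Selin reports to Sven. So Trent's skip-level manager is Sven.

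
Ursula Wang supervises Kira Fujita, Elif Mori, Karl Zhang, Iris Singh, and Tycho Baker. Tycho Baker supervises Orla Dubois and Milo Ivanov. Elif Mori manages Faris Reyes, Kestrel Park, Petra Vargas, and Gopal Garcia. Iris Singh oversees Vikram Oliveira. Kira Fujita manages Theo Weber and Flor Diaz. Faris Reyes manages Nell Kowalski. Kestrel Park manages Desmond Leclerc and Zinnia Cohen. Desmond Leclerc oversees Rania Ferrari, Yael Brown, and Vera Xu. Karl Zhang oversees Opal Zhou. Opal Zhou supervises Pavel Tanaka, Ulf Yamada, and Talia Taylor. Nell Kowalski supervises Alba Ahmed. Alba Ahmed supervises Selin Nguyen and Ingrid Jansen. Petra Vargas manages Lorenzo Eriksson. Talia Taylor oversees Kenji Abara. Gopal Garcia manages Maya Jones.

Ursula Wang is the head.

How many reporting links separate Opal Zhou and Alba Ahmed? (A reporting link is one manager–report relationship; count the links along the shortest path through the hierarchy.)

Opal Zhou is 2 levels below Ursula Wang, and Alba Ahmed is 4 levels below Ursula Wang (their lowest common manager). The shortest path runs up from Opal Zhou to Ursula Wang and back down to Alba Ahmed: 2 + 4 = 6 links.

6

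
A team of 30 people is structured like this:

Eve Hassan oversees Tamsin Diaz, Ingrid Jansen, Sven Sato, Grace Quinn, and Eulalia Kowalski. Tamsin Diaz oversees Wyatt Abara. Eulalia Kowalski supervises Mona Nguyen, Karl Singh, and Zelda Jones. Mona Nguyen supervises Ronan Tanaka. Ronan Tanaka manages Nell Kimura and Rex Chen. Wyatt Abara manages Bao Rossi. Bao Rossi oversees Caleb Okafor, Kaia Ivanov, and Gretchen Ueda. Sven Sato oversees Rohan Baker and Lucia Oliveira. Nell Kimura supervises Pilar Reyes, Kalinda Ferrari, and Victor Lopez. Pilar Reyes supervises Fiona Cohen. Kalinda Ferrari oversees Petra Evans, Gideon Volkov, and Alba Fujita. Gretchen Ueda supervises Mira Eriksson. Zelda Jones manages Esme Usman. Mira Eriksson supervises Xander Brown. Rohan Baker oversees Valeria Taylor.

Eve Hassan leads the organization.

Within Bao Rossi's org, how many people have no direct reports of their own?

The people in Bao Rossi's organization with no one reporting to them are Kaia Ivanov, Caleb Okafor, Xander Brown. That is 3.

3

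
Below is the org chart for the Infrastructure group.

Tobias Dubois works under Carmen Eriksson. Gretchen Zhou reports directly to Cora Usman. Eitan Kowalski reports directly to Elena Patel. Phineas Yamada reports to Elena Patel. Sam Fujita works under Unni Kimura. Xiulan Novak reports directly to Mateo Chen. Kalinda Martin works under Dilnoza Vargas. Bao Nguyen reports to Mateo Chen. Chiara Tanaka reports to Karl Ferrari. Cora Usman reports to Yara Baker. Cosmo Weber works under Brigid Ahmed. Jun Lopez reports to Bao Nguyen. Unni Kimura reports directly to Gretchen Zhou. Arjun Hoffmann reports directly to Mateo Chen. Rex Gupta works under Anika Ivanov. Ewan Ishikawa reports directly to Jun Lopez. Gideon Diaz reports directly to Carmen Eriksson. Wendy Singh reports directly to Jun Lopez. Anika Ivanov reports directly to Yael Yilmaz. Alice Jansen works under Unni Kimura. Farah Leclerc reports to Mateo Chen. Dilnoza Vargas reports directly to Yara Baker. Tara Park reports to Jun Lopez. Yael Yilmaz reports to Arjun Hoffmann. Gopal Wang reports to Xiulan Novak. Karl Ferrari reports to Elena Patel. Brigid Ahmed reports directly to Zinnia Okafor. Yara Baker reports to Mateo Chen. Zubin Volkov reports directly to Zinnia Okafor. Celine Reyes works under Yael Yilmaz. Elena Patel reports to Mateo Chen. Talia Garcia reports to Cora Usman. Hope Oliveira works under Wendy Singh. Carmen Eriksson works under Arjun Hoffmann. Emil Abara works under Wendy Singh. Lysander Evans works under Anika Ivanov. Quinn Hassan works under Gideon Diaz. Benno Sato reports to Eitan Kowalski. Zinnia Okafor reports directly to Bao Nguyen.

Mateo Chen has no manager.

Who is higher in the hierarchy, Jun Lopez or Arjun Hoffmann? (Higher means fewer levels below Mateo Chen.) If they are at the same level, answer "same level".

Jun Lopez is 2 levels below Mateo Chen; Arjun Hoffmann is 1. Arjun Hoffmann is higher.

Arjun Hoffmann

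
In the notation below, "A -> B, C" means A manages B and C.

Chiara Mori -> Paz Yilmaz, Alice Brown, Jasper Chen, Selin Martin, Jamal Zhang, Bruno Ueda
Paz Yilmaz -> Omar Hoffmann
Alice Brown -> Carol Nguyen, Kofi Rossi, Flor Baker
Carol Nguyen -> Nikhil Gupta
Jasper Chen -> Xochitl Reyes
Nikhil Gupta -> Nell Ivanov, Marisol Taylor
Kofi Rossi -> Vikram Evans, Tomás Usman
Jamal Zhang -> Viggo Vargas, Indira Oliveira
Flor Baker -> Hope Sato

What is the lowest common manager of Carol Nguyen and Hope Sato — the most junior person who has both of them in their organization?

Alice Brown

Carol Nguyen's chain of managers is Alice Brown, Chiara Mori. Hope Sato's chain of managers is Flor Baker, Alice Brown, Chiara Mori. The first manager that appears in both chains is Alice Brown.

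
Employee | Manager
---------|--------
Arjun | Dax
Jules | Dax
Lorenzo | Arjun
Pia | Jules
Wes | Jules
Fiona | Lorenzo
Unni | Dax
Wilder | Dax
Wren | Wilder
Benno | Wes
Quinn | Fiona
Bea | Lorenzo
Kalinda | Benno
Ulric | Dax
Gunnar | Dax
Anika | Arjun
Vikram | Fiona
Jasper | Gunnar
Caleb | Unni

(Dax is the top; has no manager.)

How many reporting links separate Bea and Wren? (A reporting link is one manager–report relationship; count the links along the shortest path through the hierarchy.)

Bea is 3 levels below Dax, and Wren is 2 levels below Dax (their lowest common manager). The shortest path runs up from Bea to Dax and back down to Wren: 3 + 2 = 5 links.

5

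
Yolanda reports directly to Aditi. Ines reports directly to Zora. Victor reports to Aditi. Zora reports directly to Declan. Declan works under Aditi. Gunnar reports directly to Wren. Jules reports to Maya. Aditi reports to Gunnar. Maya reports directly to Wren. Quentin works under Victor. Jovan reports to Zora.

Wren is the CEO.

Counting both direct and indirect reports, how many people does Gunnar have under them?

8

Gunnar directly manages Aditi. Under Aditi: Victor, Quentin, Declan, Zora, Jovan, Ines, Yolanda (7). That's 8 in total.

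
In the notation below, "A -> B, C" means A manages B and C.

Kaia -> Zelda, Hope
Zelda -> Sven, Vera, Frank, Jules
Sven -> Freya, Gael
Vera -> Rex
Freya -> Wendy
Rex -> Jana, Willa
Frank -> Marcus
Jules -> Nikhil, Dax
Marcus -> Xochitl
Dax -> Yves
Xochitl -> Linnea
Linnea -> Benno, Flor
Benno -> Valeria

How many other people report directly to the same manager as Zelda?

1

Zelda reports to Kaia. Kaia's other direct reports are Hope — 1 peer.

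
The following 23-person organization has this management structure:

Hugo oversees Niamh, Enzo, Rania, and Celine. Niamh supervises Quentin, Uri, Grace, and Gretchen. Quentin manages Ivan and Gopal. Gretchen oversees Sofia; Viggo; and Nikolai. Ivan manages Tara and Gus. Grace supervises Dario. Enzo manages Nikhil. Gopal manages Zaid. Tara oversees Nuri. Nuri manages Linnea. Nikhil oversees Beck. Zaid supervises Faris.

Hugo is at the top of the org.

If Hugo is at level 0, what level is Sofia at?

3

Chain from Sofia up to Hugo: Sofia → Gretchen → Niamh → Hugo. That is 3 steps up, so Sofia is 3 levels below Hugo.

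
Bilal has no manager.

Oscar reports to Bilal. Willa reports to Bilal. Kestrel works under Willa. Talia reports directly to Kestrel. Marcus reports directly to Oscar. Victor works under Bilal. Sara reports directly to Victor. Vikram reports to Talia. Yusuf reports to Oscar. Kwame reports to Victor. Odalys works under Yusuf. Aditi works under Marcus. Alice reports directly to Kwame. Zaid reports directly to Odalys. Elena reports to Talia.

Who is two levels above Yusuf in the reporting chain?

Bilal

Yusuf reports to Oscar, and Oscar reports to Bilal. So Yusuf's skip-level manager is Bilal.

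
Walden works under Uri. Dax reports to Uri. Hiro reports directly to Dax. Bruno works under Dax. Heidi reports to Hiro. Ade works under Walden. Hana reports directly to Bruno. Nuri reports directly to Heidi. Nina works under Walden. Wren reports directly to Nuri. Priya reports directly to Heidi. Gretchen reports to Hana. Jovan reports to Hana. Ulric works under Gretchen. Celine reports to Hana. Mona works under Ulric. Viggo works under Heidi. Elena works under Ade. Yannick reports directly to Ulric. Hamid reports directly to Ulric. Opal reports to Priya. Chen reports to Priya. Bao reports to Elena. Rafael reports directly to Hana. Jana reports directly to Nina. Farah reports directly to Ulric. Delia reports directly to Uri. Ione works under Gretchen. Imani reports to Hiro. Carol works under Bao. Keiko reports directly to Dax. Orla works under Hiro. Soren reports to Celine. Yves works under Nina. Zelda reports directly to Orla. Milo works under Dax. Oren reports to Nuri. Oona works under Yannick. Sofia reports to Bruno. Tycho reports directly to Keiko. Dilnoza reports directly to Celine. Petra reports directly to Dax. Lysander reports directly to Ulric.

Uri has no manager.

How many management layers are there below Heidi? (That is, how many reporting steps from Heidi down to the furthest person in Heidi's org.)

The longest chain under Heidi runs Heidi → Priya → Chen, which is 2 levels below Heidi.

2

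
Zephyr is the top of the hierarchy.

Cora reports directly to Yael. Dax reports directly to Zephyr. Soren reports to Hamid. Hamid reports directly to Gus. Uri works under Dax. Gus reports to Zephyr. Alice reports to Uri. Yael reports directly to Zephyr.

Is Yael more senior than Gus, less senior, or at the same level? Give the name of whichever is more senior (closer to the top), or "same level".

Both Yael and Gus are 1 level below Zephyr.

same level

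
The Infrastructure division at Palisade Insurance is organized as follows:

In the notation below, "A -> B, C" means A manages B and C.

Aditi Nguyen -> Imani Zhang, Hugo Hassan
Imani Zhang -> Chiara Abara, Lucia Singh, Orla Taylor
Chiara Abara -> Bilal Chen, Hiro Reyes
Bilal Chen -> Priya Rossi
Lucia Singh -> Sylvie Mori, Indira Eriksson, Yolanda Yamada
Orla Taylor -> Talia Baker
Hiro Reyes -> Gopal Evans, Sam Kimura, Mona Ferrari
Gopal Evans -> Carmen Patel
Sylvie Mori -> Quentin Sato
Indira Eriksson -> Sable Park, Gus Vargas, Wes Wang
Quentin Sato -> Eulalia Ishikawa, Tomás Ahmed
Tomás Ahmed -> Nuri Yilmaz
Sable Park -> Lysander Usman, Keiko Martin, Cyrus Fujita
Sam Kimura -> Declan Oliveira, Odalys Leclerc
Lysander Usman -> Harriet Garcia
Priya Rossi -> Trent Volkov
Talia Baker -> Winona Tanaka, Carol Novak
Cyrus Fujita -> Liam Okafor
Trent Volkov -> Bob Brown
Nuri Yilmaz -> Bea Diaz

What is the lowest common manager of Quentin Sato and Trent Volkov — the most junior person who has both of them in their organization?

Imani Zhang

Quentin Sato's chain of managers is Sylvie Mori, Lucia Singh, Imani Zhang, Aditi Nguyen. Trent Volkov's chain of managers is Priya Rossi, Bilal Chen, Chiara Abara, Imani Zhang, Aditi Nguyen. The first manager that appears in both chains is Imani Zhang.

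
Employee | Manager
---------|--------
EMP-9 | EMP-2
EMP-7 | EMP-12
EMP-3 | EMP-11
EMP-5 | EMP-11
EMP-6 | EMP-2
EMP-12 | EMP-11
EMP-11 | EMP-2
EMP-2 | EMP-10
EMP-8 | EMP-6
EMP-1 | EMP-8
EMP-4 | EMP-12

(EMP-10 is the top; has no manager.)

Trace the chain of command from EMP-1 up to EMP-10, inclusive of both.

EMP-1 -> EMP-8 -> EMP-6 -> EMP-2 -> EMP-10

EMP-1 reports to EMP-8. EMP-8 reports to EMP-6. EMP-6 reports to EMP-2. EMP-2 reports to EMP-10. EMP-10 is at the top.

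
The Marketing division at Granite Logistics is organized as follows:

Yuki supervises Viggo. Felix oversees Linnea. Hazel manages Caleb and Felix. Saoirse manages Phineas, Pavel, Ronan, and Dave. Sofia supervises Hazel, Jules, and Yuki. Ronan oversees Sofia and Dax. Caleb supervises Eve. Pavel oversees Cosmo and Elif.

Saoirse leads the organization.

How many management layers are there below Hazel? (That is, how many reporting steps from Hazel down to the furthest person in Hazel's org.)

2

The longest chain under Hazel runs Hazel → Felix → Linnea, which is 2 levels below Hazel.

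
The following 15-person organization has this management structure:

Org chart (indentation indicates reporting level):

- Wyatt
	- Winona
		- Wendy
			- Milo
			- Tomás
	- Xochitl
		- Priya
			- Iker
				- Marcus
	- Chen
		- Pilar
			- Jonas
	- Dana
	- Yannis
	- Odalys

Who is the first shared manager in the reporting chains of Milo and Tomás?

Wendy

Milo's chain of managers is Wendy, Winona, Wyatt. Tomás's chain of managers is Wendy, Winona, Wyatt. The first manager that appears in both chains is Wendy.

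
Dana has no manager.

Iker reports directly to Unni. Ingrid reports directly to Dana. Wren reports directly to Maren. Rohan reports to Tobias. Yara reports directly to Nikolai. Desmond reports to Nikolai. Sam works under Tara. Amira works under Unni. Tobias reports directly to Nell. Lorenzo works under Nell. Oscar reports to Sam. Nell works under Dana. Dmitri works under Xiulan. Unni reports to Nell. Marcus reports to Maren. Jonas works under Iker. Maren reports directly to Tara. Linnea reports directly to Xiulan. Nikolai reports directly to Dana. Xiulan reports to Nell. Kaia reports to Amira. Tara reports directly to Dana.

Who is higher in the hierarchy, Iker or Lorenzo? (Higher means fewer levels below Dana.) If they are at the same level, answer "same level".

Iker is 3 levels below Dana; Lorenzo is 2. Lorenzo is higher.

Lorenzo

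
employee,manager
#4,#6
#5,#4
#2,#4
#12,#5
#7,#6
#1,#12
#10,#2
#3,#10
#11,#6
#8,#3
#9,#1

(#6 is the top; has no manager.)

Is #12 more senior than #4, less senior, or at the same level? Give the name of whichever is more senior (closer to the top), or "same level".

#4

#12 is 3 levels below #6; #4 is 1. #4 is higher.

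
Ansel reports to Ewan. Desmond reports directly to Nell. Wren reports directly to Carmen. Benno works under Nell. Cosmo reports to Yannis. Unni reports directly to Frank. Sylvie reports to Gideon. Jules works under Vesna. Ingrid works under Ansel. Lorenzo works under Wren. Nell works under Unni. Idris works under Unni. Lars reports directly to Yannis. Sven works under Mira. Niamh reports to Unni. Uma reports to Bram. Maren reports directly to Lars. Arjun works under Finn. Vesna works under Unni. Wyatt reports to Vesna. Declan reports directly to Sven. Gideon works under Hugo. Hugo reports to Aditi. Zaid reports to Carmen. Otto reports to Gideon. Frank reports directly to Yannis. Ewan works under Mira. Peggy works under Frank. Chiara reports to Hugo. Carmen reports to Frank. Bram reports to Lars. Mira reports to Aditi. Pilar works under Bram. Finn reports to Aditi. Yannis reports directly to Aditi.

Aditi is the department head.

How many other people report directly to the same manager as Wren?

1

Wren reports to Carmen. Carmen's other direct reports are Zaid — 1 peer.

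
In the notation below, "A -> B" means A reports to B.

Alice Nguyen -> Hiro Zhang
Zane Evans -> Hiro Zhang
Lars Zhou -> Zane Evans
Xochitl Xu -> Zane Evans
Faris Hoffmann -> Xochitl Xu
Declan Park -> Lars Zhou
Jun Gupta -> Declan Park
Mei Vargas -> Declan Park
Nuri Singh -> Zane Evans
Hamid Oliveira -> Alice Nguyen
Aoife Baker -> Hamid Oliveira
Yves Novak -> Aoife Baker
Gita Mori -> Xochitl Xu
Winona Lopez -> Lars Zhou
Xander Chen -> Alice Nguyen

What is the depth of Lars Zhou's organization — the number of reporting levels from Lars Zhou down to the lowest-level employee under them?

The longest chain under Lars Zhou runs Lars Zhou → Declan Park → Mei Vargas, which is 2 levels below Lars Zhou.

2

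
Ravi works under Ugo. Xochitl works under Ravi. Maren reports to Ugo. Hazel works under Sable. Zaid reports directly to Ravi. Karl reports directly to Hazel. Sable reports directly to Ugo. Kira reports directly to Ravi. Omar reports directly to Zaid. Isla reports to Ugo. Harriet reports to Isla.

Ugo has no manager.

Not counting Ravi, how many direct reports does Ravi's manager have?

3

Ravi reports to Ugo. Ugo's other direct reports are Sable, Isla, Maren — 3 peers.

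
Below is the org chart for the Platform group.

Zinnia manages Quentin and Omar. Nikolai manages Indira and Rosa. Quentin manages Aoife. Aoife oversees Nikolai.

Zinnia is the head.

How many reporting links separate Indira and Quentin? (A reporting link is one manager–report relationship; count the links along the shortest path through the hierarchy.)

Indira is in Quentin's organization: the chain from Indira up to Quentin is Indira → Nikolai → Aoife → Quentin, which is 3 links.

3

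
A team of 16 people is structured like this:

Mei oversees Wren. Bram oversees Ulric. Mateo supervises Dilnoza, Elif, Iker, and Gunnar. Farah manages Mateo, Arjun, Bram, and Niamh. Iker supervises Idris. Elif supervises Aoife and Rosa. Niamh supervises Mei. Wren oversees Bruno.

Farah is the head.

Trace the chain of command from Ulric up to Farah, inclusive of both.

Ulric reports to Bram. Bram reports to Farah. Farah is at the top.

Ulric -> Bram -> Farah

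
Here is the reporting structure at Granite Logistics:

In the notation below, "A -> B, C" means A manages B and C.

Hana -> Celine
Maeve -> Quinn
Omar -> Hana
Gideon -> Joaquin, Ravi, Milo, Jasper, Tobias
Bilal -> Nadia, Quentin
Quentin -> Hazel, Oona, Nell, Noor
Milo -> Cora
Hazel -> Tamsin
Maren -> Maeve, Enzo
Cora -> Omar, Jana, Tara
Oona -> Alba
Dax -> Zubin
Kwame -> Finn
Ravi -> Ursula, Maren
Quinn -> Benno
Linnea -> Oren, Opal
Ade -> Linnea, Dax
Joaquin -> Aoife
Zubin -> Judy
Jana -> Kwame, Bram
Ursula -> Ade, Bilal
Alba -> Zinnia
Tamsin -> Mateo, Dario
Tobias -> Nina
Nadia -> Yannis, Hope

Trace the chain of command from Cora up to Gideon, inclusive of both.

Cora reports to Milo. Milo reports to Gideon. Gideon is at the top.

Cora -> Milo -> Gideon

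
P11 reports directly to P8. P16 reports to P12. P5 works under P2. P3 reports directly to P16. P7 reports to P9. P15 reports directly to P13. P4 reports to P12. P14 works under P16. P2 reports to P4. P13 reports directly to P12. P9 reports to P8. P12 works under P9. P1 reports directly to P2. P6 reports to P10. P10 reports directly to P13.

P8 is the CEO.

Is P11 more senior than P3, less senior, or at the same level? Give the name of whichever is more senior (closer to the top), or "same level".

P11 is 1 level below P8; P3 is 4. P11 is higher.

P11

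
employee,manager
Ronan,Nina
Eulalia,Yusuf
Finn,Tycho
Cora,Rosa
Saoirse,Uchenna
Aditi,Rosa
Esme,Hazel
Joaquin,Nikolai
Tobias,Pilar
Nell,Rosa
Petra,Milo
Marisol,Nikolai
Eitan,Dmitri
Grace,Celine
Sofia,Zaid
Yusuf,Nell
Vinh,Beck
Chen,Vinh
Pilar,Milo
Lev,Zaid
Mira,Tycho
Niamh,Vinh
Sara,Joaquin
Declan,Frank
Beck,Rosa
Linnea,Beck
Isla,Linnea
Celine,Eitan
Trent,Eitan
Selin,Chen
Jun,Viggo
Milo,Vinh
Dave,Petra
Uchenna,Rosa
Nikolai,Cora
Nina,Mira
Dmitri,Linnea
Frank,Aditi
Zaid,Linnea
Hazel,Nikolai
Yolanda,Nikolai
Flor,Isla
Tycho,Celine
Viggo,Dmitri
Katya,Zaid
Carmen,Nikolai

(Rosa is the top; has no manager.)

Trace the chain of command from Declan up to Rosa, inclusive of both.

Declan -> Frank -> Aditi -> Rosa

Declan reports to Frank. Frank reports to Aditi. Aditi reports to Rosa. Rosa is at the top.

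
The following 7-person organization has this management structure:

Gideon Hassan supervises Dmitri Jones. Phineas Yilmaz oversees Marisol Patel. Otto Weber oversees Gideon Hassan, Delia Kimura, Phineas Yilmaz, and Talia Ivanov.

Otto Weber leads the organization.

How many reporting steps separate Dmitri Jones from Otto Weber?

Chain from Dmitri Jones up to Otto Weber: Dmitri Jones → Gideon Hassan → Otto Weber. That is 2 steps up, so Dmitri Jones is 2 levels below Otto Weber.

2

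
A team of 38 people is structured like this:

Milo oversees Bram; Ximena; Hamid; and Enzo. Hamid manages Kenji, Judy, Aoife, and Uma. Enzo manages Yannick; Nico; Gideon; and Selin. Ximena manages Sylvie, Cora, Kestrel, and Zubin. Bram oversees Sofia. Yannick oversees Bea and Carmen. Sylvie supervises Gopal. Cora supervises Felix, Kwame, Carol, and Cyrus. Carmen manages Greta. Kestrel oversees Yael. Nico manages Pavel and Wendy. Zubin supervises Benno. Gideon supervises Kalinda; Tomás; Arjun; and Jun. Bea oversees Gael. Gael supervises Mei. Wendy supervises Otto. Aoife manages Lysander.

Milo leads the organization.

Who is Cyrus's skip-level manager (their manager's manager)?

Cyrus reports to Cora, and Cora reports to Ximena. So Cyrus's skip-level manager is Ximena.

Ximena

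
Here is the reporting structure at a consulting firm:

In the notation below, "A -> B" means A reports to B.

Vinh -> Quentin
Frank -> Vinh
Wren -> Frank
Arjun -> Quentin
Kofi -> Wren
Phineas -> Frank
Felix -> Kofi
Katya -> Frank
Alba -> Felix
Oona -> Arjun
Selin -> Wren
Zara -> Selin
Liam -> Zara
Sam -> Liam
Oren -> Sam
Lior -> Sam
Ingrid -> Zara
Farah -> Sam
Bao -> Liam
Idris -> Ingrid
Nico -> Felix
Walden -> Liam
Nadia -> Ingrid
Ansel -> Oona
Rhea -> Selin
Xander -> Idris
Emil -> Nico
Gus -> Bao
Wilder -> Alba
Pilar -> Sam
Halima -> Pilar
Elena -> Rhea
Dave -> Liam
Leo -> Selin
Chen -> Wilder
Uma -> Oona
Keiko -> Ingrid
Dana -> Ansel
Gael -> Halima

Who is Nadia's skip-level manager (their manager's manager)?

Zara

Nadia reports to Ingrid, and Ingrid reports to Zara. So Nadia's skip-level manager is Zara.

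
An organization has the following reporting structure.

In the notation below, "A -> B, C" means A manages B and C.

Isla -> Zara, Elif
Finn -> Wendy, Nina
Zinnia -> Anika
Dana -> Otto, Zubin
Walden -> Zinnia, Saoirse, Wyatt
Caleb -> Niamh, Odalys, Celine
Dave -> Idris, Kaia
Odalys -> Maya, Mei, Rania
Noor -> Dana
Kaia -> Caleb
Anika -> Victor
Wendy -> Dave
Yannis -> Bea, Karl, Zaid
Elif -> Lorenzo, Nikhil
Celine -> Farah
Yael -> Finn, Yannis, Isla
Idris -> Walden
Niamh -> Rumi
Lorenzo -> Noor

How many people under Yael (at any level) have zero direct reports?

16

The people in Yael's organization with no one reporting to them are Nikhil, Zubin, Otto, Zara, Zaid, Karl, Bea, Nina, Farah, Rania, Mei, Maya, Rumi, Wyatt, Saoirse, Victor. That is 16.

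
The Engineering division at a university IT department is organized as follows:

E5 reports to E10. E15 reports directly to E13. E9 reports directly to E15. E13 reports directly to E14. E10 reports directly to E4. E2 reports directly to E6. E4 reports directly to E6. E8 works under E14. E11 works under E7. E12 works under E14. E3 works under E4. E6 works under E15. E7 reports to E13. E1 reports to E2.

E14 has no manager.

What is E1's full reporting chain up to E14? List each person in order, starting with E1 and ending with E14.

E1 reports to E2. E2 reports to E6. E6 reports to E15. E15 reports to E13. E13 reports to E14. E14 is at the top.

E1 -> E2 -> E6 -> E15 -> E13 -> E14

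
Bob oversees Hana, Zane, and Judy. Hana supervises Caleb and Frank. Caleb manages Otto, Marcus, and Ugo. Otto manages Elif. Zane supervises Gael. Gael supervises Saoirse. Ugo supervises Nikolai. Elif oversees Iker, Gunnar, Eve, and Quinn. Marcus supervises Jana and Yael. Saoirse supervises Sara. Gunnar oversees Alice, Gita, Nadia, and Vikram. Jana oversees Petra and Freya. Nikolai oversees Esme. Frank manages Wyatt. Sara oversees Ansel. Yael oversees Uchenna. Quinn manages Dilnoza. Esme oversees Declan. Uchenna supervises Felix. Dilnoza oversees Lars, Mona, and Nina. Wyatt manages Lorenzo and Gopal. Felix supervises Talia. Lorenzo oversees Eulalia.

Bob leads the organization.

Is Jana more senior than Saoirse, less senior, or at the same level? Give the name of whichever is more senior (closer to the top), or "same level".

Saoirse

Jana is 4 levels below Bob; Saoirse is 3. Saoirse is higher.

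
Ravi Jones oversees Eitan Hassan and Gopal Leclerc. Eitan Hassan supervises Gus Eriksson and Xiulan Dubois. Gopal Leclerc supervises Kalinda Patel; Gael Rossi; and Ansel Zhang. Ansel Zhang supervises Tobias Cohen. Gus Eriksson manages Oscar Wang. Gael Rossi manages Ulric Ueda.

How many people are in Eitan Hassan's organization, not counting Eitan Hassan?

3

Eitan Hassan directly manages Gus Eriksson, Xiulan Dubois. Under Gus Eriksson: Oscar Wang (1). Xiulan Dubois has no reports. So Eitan Hassan's organization is 2 direct reports plus everyone under them: 2 + 1 = 3.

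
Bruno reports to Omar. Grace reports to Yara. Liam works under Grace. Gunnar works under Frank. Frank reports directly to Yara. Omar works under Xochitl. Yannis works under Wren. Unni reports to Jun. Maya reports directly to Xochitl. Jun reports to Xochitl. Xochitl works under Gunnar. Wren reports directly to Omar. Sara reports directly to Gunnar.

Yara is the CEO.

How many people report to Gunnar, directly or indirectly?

9

Gunnar directly manages Xochitl, Sara. Under Xochitl: Jun, Unni, Omar, Bruno, Wren, Yannis, Maya (7). Sara has no reports. So Gunnar's organization is 2 direct reports plus everyone under them: 8 + 1 = 9.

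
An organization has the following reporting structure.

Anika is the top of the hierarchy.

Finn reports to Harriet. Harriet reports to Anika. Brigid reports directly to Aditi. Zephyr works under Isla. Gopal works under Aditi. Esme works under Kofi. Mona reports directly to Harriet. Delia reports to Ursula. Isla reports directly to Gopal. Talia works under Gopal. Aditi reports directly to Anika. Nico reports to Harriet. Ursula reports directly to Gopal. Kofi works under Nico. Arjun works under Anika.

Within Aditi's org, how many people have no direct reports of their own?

4

The people in Aditi's organization with no one reporting to them are Brigid, Zephyr, Delia, Talia. That is 4.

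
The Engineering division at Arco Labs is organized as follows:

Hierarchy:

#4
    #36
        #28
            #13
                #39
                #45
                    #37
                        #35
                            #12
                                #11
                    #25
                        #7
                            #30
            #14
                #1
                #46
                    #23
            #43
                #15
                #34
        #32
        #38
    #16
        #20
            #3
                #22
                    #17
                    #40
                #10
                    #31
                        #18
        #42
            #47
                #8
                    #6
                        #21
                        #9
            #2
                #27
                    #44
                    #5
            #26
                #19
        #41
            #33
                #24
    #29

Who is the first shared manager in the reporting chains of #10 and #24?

#10's chain of managers is #3, #20, #16, #4. #24's chain of managers is #33, #41, #16, #4. The first manager that appears in both chains is #16.

#16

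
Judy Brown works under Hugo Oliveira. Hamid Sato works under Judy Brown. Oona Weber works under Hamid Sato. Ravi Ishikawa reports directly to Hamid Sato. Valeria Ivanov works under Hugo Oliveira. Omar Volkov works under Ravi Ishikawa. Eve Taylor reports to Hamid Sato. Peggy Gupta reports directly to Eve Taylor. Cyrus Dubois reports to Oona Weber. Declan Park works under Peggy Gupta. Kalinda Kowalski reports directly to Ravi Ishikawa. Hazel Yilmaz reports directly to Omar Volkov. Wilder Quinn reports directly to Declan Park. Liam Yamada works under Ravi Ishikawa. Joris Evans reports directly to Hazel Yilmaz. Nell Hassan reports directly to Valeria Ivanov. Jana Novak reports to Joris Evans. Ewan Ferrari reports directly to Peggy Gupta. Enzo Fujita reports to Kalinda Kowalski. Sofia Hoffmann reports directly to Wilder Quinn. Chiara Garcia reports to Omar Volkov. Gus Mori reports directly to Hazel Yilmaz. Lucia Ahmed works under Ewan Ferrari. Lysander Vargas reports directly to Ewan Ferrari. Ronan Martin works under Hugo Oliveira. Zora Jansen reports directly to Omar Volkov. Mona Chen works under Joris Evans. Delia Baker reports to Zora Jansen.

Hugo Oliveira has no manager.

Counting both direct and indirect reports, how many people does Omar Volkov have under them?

8

Omar Volkov directly manages Hazel Yilmaz, Chiara Garcia, Zora Jansen. Under Hazel Yilmaz: Gus Mori, Joris Evans, Mona Chen, Jana Novak (4). Chiara Garcia has no reports. Under Zora Jansen: Delia Baker (1). So Omar Volkov's organization is 3 direct reports plus everyone under them: 5 + 1 + 2 = 8.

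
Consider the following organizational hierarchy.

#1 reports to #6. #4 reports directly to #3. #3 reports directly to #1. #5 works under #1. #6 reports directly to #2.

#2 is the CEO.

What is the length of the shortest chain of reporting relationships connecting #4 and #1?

2

#4 is in #1's organization: the chain from #4 up to #1 is #4 → #3 → #1, which is 2 links.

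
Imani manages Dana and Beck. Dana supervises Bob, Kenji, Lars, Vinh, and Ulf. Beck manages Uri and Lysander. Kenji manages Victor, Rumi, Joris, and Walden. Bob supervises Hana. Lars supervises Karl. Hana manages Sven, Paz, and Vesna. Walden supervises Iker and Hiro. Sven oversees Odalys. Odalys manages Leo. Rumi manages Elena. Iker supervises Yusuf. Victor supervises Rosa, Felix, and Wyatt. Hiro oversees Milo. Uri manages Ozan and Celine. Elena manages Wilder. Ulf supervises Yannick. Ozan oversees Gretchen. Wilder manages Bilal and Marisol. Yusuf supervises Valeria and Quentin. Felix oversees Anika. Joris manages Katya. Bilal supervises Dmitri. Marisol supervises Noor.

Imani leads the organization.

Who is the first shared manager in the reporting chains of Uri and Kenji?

Uri's chain of managers is Beck, Imani. Kenji's chain of managers is Dana, Imani. The first manager that appears in both chains is Imani.

Imani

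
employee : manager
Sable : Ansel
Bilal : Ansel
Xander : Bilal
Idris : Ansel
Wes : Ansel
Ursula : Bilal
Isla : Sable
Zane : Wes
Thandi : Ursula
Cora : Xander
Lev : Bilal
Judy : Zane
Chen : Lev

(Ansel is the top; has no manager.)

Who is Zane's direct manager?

Zane reports directly to Wes.

Wes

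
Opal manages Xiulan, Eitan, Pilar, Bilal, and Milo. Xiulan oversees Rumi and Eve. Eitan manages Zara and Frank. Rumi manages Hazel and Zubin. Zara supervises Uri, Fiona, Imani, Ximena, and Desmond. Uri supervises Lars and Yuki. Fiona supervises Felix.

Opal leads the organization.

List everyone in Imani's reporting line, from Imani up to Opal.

Imani -> Zara -> Eitan -> Opal

Imani reports to Zara. Zara reports to Eitan. Eitan reports to Opal. Opal is at the top.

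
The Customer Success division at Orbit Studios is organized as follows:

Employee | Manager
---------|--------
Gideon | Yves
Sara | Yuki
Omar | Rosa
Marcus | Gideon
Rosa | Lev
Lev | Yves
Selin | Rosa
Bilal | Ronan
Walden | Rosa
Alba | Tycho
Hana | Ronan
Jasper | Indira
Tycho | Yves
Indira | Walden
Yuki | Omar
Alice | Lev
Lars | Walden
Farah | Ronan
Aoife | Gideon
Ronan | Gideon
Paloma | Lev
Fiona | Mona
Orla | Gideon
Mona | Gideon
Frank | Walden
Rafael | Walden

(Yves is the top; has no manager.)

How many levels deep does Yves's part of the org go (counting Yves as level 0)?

5

The longest chain under Yves runs Yves → Lev → Rosa → Omar → Yuki → Sara, which is 5 levels below Yves.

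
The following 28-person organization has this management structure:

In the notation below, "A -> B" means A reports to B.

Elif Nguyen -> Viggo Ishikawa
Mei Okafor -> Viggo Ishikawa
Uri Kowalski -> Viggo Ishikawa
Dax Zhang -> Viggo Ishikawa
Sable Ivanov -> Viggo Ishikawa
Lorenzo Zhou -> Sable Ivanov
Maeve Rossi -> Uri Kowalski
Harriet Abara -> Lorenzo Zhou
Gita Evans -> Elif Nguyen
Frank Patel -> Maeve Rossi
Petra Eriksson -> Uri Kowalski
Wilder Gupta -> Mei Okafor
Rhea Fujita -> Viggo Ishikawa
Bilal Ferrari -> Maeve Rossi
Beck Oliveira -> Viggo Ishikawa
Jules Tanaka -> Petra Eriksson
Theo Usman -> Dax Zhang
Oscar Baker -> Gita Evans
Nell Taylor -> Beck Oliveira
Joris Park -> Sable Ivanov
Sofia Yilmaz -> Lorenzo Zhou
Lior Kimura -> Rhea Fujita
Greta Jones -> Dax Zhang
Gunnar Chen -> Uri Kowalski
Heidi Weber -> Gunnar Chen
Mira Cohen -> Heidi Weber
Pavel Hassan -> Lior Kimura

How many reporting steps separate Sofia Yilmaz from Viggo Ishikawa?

3

Chain from Sofia Yilmaz up to Viggo Ishikawa: Sofia Yilmaz → Lorenzo Zhou → Sable Ivanov → Viggo Ishikawa. That is 3 steps up, so Sofia Yilmaz is 3 levels below Viggo Ishikawa.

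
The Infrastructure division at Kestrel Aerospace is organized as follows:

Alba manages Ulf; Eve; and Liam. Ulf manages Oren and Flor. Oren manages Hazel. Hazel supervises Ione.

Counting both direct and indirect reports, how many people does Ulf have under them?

4

Ulf directly manages Oren, Flor. Under Oren: Hazel, Ione (2). Flor has no reports. So Ulf's organization is 2 direct reports plus everyone under them: 3 + 1 = 4.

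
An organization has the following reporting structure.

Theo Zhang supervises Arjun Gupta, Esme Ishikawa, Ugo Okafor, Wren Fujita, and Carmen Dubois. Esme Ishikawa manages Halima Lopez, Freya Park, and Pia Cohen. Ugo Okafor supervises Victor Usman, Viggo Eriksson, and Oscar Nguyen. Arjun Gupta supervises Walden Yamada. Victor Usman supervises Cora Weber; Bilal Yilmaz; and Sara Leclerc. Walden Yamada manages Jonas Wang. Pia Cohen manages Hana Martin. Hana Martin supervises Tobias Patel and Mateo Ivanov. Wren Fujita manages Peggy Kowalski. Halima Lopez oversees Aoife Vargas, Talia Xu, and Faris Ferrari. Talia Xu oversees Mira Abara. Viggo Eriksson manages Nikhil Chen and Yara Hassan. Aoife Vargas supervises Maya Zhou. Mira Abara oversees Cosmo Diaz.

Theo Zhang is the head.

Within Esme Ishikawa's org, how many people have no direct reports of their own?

The people in Esme Ishikawa's organization with no one reporting to them are Freya Park, Faris Ferrari, Maya Zhou, Cosmo Diaz, Mateo Ivanov, Tobias Patel. That is 6.

6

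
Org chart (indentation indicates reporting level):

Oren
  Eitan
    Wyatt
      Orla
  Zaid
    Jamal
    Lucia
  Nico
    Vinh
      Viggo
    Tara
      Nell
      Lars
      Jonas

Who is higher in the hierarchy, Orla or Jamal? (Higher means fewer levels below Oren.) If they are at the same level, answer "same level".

Jamal

Orla is 3 levels below Oren; Jamal is 2. Jamal is higher.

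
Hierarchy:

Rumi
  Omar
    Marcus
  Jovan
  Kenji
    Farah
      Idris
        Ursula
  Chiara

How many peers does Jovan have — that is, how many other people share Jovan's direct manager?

Jovan reports to Rumi. Rumi's other direct reports are Omar, Kenji, Chiara — 3 peers.

3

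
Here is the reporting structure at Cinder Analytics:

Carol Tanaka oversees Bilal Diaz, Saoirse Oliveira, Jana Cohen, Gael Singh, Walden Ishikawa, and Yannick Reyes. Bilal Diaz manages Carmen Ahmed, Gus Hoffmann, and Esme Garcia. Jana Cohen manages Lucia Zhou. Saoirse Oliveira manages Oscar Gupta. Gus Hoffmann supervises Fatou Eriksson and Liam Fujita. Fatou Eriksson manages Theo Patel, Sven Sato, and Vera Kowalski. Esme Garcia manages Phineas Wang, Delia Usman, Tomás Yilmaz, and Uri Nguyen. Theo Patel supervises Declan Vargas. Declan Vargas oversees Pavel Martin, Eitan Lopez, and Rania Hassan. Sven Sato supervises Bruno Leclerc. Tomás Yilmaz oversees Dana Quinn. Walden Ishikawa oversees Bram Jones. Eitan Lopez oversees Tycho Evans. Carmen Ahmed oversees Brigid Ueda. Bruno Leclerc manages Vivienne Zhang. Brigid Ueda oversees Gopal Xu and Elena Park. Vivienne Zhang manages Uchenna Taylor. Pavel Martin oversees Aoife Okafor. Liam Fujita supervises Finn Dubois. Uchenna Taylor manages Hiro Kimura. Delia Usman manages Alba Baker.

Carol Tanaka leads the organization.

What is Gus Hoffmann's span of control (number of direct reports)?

Gus Hoffmann directly manages Fatou Eriksson, Liam Fujita. That is 2 direct reports.

2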